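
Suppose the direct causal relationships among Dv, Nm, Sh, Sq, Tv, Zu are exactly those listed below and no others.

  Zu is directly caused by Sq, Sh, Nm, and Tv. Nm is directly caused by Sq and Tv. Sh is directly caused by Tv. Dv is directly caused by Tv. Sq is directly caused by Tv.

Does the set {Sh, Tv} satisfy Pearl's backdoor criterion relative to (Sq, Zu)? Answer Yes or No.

Yes

Backdoor paths from Sq to Zu (paths whose first edge points into Sq):
  P1: Sq <- Tv -> Sh -> Zu
  P2: Sq <- Tv -> Nm -> Zu
  P3: Sq <- Tv -> Zu
Condition 1 (no descendant of Sq in the set): holds — descendants of Sq are {Nm, Zu}; none are in {Sh, Tv}.
Condition 2 (every backdoor path blocked by {Sh, Tv}):
  P1: blocked at fork node Tv ∈ conditioning set.
  P2: blocked at fork node Tv ∈ conditioning set.
  P3: blocked at fork node Tv ∈ conditioning set.
{Sh, Tv} satisfies the backdoor criterion.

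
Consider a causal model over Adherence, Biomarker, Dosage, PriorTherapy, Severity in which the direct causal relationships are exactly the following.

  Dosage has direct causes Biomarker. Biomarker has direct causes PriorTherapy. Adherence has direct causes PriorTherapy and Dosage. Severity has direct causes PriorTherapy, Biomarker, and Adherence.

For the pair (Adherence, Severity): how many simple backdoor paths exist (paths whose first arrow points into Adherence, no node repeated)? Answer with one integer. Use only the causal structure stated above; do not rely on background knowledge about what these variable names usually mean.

A backdoor path from Adherence to Severity is any simple undirected path whose first edge points into Adherence (i.e. leaves Adherence via a parent).
Parents of Adherence: {Dosage, PriorTherapy}.
Enumerating:
  P1: Adherence <- PriorTherapy -> Biomarker -> Severity
  P2: Adherence <- PriorTherapy -> Severity
  P3: Adherence <- Dosage <- Biomarker <- PriorTherapy -> Severity
  P4: Adherence <- Dosage <- Biomarker -> Severity
That exhausts the simple backdoor paths. Count: 4.

4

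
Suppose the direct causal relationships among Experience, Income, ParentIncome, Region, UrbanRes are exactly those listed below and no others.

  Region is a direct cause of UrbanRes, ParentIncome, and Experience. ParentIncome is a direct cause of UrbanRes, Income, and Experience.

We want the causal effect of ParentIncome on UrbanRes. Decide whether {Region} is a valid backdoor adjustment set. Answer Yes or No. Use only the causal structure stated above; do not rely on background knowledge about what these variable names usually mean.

Backdoor paths from ParentIncome to UrbanRes (paths whose first edge points into ParentIncome):
  P1: ParentIncome <- Region -> UrbanRes
Condition 1 (no descendant of ParentIncome in the set): holds — descendants of ParentIncome are {Experience, Income, UrbanRes}; none are in {Region}.
Condition 2 (every backdoor path blocked by {Region}):
  P1: blocked at fork node Region ∈ conditioning set.
{Region} satisfies the backdoor criterion.

Yes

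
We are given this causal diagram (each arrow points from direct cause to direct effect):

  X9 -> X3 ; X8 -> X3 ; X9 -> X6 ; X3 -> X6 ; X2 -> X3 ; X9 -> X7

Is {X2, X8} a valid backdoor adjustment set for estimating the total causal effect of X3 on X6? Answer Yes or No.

No

Backdoor paths from X3 to X6 (paths whose first edge points into X3):
  P1: X3 <- X9 -> X6
Condition 1 (no descendant of X3 in the set): holds — descendants of X3 are {X6}; none are in {X2, X8}.
Condition 2 (every backdoor path blocked by {X2, X8}):
  P1: open — no interior node is in the conditioning set.
{X2, X8} does not satisfy the backdoor criterion.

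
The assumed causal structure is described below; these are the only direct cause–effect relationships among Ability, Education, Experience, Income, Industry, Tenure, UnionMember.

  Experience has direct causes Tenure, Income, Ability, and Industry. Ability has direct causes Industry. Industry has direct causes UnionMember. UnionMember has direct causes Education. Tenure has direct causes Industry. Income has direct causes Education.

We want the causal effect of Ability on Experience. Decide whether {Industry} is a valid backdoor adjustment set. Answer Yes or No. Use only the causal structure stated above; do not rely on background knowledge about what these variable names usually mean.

Yes

Backdoor paths from Ability to Experience (paths whose first edge points into Ability):
  P1: Ability <- Industry <- UnionMember <- Education -> Income -> Experience
  P2: Ability <- Industry -> Tenure -> Experience
  P3: Ability <- Industry -> Experience
Condition 1 (no descendant of Ability in the set): holds — descendants of Ability are {Experience}; none are in {Industry}.
Condition 2 (every backdoor path blocked by {Industry}):
  P1: blocked at chain node Industry ∈ conditioning set.
  P2: blocked at fork node Industry ∈ conditioning set.
  P3: blocked at fork node Industry ∈ conditioning set.
{Industry} satisfies the backdoor criterion.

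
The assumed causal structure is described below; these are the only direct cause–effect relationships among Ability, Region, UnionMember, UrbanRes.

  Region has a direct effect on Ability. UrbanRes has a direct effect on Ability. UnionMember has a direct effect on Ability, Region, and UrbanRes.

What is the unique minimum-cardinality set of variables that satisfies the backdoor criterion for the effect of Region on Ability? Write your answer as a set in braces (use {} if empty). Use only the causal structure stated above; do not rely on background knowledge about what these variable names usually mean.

{UnionMember}

Variables eligible for adjustment (non-descendants of Region, excluding Region and Ability): {UnionMember, UrbanRes}.
Backdoor paths from Region to Ability:
  P1: Region <- UnionMember -> UrbanRes -> Ability
  P2: Region <- UnionMember -> Ability
The empty set is not sufficient: P1 (Region <- UnionMember -> UrbanRes -> Ability) has no collider blocking it and no conditioned non-collider, so it is open.
Try {UnionMember}:
  P1: blocked at fork node UnionMember ∈ conditioning set.
  P2: blocked at fork node UnionMember ∈ conditioning set.
{UnionMember} contains no descendant of Region and blocks every backdoor path.
No other singleton works — e.g. {UrbanRes} leaves P2 open — so {UnionMember} is the unique smallest valid adjustment set.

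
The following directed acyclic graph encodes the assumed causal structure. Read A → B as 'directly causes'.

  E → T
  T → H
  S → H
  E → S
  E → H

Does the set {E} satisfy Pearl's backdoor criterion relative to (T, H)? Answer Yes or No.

Backdoor paths from T to H (paths whose first edge points into T):
  P1: T <- E -> S -> H
  P2: T <- E -> H
Condition 1 (no descendant of T in the set): holds — descendants of T are {H}; none are in {E}.
Condition 2 (every backdoor path blocked by {E}):
  P1: blocked at fork node E ∈ conditioning set.
  P2: blocked at fork node E ∈ conditioning set.
{E} satisfies the backdoor criterion.

Yes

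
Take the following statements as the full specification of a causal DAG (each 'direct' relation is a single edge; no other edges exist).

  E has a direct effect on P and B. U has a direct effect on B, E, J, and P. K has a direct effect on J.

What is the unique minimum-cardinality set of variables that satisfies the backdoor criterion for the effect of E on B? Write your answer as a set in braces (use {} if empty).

Variables eligible for adjustment (non-descendants of E, excluding E and B): {J, K, U}.
Backdoor paths from E to B:
  P1: E <- U -> B
The empty set is not sufficient: P1 (E <- U -> B) has no collider blocking it and no conditioned non-collider, so it is open.
Try {U}:
  P1: blocked at fork node U ∈ conditioning set.
{U} contains no descendant of E and blocks every backdoor path.
No other singleton works — e.g. {K} leaves P1 open — so {U} is the unique smallest valid adjustment set.

{U}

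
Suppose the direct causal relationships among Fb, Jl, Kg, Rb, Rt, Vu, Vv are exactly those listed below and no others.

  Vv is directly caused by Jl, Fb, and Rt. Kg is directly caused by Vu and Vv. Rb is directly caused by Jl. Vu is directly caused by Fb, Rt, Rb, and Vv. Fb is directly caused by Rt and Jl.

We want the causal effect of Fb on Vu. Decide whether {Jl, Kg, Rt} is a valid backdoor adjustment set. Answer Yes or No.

No

Backdoor paths from Fb to Vu (paths whose first edge points into Fb):
  P1: Fb <- Jl -> Vv <- Rt -> Vu
  P2: Fb <- Jl -> Vv -> Vu
  P3: Fb <- Jl -> Vv -> Kg <- Vu
  P4: Fb <- Jl -> Rb -> Vu
  P5: Fb <- Rt -> Vv <- Jl -> Rb -> Vu
  P6: Fb <- Rt -> Vv -> Vu
  P7: Fb <- Rt -> Vv -> Kg <- Vu
  P8: Fb <- Rt -> Vu
Condition 1 (no descendant of Fb in the set): FAILS — Kg is a descendant of Fb.
Condition 2 (every backdoor path blocked by {Jl, Kg, Rt}):
  P1: blocked at fork node Jl ∈ conditioning set.
  P2: blocked at fork node Jl ∈ conditioning set.
  P3: blocked at fork node Jl ∈ conditioning set.
  P4: blocked at fork node Jl ∈ conditioning set.
  P5: blocked at fork node Rt ∈ conditioning set.
  P6: blocked at fork node Rt ∈ conditioning set.
  P7: blocked at fork node Rt ∈ conditioning set.
  P8: blocked at fork node Rt ∈ conditioning set.
{Jl, Kg, Rt} does not satisfy the backdoor criterion.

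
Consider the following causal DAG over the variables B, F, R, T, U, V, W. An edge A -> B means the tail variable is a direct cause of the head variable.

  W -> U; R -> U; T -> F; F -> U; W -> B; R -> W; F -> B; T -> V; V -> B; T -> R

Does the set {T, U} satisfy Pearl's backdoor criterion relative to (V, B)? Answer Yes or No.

Yes

Backdoor paths from V to B (paths whose first edge points into V):
  P1: V <- T -> R -> W -> U <- F -> B
  P2: V <- T -> R -> W -> B
  P3: V <- T -> R -> U <- F -> B
  P4: V <- T -> R -> U <- W -> B
  P5: V <- T -> F -> U <- R -> W -> B
  P6: V <- T -> F -> U <- W -> B
  P7: V <- T -> F -> B
Condition 1 (no descendant of V in the set): holds — descendants of V are {B}; none are in {T, U}.
Condition 2 (every backdoor path blocked by {T, U}):
  P1: blocked at fork node T ∈ conditioning set.
  P2: blocked at fork node T ∈ conditioning set.
  P3: blocked at fork node T ∈ conditioning set.
  P4: blocked at fork node T ∈ conditioning set.
  P5: blocked at fork node T ∈ conditioning set.
  P6: blocked at fork node T ∈ conditioning set.
  P7: blocked at fork node T ∈ conditioning set.
{T, U} satisfies the backdoor criterion.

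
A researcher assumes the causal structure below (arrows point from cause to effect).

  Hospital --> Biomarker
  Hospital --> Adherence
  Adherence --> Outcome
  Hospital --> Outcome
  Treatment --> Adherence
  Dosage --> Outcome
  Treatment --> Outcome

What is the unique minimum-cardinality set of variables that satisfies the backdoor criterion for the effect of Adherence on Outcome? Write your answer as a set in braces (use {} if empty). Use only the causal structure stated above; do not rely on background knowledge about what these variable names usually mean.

Variables eligible for adjustment (non-descendants of Adherence, excluding Adherence and Outcome): {Biomarker, Dosage, Hospital, Treatment}.
Backdoor paths from Adherence to Outcome:
  P1: Adherence <- Treatment -> Outcome
  P2: Adherence <- Hospital -> Outcome
The empty set is not sufficient: P1 (Adherence <- Treatment -> Outcome) has no collider blocking it and no conditioned non-collider, so it is open.
Try {Hospital, Treatment}:
  P1: blocked at fork node Treatment ∈ conditioning set.
  P2: blocked at fork node Hospital ∈ conditioning set.
{Hospital, Treatment} contains no descendant of Adherence and blocks every backdoor path.
Every element of {Hospital, Treatment} is needed (dropping Hospital leaves P2 open; dropping Treatment leaves P1 open), so no proper subset is valid.
Among all size-2 subsets of the eligible variables, only {Hospital, Treatment} blocks every backdoor path, so it is the unique smallest valid adjustment set.

{Hospital, Treatment}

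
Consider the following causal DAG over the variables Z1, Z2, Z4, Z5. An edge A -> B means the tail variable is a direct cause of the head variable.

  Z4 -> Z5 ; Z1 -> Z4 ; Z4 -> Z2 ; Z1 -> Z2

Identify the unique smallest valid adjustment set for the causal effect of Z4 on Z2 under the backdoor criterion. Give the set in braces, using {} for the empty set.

Variables eligible for adjustment (non-descendants of Z4, excluding Z4 and Z2): {Z1}.
Backdoor paths from Z4 to Z2:
  P1: Z4 <- Z1 -> Z2
The empty set is not sufficient: P1 (Z4 <- Z1 -> Z2) has no collider blocking it and no conditioned non-collider, so it is open.
Try {Z1}:
  P1: blocked at fork node Z1 ∈ conditioning set.
{Z1} contains no descendant of Z4 and blocks every backdoor path.
{Z1} is the unique smallest valid adjustment set.

{Z1}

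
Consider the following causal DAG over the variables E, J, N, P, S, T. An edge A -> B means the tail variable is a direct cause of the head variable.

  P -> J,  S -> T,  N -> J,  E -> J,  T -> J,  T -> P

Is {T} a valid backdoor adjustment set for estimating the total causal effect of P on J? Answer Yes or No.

Yes

Backdoor paths from P to J (paths whose first edge points into P):
  P1: P <- T -> J
Condition 1 (no descendant of P in the set): holds — descendants of P are {J}; none are in {T}.
Condition 2 (every backdoor path blocked by {T}):
  P1: blocked at fork node T ∈ conditioning set.
{T} satisfies the backdoor criterion.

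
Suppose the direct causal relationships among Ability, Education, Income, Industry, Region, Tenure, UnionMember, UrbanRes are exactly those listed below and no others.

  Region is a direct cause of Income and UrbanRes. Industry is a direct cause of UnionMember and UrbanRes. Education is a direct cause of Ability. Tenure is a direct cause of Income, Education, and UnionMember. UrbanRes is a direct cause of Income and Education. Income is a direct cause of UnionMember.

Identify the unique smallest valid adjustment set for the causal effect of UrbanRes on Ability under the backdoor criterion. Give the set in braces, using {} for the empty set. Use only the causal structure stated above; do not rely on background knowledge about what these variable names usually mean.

{}

Variables eligible for adjustment (non-descendants of UrbanRes, excluding UrbanRes and Ability): {Industry, Region, Tenure}.
Backdoor paths from UrbanRes to Ability:
  P1: UrbanRes <- Region -> Income <- Tenure -> Education -> Ability
  P2: UrbanRes <- Region -> Income -> UnionMember <- Tenure -> Education -> Ability
  P3: UrbanRes <- Industry -> UnionMember <- Tenure -> Education -> Ability
  P4: UrbanRes <- Industry -> UnionMember <- Income <- Tenure -> Education -> Ability
Each backdoor path contains an unconditioned collider, so every path is already blocked with the empty conditioning set:
  P1: blocked at collider Income (neither it nor any descendant is in the conditioning set).
  P2: blocked at collider UnionMember (neither it nor any descendant is in the conditioning set).
  P3: blocked at collider UnionMember (neither it nor any descendant is in the conditioning set).
  P4: blocked at collider UnionMember (neither it nor any descendant is in the conditioning set).
The empty set is therefore the unique smallest valid set.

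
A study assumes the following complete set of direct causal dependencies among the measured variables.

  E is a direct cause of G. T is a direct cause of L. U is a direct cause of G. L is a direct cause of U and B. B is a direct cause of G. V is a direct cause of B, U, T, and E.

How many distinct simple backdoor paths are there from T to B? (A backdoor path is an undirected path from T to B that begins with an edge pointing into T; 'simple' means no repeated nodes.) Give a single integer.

5

A backdoor path from T to B is any simple undirected path whose first edge points into T (i.e. leaves T via a parent).
Parents of T: {V}.
Enumerating:
  P1: T <- V -> E -> G <- U <- L -> B
  P2: T <- V -> E -> G <- B
  P3: T <- V -> U <- L -> B
  P4: T <- V -> U -> G <- B
  P5: T <- V -> B
That exhausts the simple backdoor paths. Count: 5.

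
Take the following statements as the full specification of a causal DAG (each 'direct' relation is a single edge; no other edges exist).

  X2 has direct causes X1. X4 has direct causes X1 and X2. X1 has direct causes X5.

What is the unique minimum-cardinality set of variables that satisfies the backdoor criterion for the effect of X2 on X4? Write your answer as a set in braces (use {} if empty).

{X1}

Variables eligible for adjustment (non-descendants of X2, excluding X2 and X4): {X1, X5}.
Backdoor paths from X2 to X4:
  P1: X2 <- X1 -> X4
The empty set is not sufficient: P1 (X2 <- X1 -> X4) has no collider blocking it and no conditioned non-collider, so it is open.
Try {X1}:
  P1: blocked at fork node X1 ∈ conditioning set.
{X1} contains no descendant of X2 and blocks every backdoor path.
No other singleton works — e.g. {X5} leaves P1 open — so {X1} is the unique smallest valid adjustment set.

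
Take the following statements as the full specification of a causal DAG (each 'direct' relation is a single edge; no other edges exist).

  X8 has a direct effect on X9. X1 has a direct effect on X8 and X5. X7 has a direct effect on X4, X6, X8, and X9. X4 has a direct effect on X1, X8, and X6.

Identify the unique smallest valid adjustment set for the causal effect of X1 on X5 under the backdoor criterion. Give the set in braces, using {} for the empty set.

{}

Variables eligible for adjustment (non-descendants of X1, excluding X1 and X5): {X4, X6, X7}.
Backdoor paths from X1 to X5:
  (none)
With no backdoor paths the empty set already satisfies the criterion, and it is trivially minimal.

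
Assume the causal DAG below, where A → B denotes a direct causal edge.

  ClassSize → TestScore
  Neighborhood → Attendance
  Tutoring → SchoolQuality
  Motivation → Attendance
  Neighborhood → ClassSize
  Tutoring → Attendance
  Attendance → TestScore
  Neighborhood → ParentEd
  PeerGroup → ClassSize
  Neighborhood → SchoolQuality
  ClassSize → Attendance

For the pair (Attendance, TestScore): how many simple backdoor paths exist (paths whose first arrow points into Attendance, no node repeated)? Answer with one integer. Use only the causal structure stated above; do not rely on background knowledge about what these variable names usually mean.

3

A backdoor path from Attendance to TestScore is any simple undirected path whose first edge points into Attendance (i.e. leaves Attendance via a parent).
Parents of Attendance: {ClassSize, Motivation, Neighborhood, Tutoring}.
Enumerating:
  P1: Attendance <- Tutoring -> SchoolQuality <- Neighborhood -> ClassSize -> TestScore
  P2: Attendance <- Neighborhood -> ClassSize -> TestScore
  P3: Attendance <- ClassSize -> TestScore
That exhausts the simple backdoor paths. Count: 3.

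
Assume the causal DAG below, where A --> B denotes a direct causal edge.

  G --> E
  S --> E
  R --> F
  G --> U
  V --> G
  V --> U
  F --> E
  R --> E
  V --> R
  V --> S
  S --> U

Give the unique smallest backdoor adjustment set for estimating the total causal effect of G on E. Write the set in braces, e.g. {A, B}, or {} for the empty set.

Variables eligible for adjustment (non-descendants of G, excluding G and E): {F, R, S, V}.
Backdoor paths from G to E:
  P1: G <- V -> S -> E
  P2: G <- V -> R -> F -> E
  P3: G <- V -> R -> E
  P4: G <- V -> U <- S -> E
The empty set is not sufficient: P1 (G <- V -> S -> E) has no collider blocking it and no conditioned non-collider, so it is open.
Try {V}:
  P1: blocked at fork node V ∈ conditioning set.
  P2: blocked at fork node V ∈ conditioning set.
  P3: blocked at fork node V ∈ conditioning set.
  P4: blocked at fork node V ∈ conditioning set.
{V} contains no descendant of G and blocks every backdoor path.
No other singleton works — e.g. {S} leaves P2 open — so {V} is the unique smallest valid adjustment set.

{V}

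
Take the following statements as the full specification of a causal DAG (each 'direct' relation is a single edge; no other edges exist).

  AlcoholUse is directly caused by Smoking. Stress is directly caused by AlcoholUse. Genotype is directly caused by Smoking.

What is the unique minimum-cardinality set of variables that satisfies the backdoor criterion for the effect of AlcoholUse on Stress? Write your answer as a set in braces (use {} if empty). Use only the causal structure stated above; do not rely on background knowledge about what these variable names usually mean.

{}

Variables eligible for adjustment (non-descendants of AlcoholUse, excluding AlcoholUse and Stress): {Genotype, Smoking}.
Backdoor paths from AlcoholUse to Stress:
  (none)
With no backdoor paths the empty set already satisfies the criterion, and it is trivially minimal.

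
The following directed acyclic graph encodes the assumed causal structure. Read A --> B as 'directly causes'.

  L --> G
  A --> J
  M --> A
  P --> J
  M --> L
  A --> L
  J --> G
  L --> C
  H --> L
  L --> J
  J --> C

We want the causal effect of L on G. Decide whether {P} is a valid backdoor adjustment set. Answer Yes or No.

No

Backdoor paths from L to G (paths whose first edge points into L):
  P1: L <- M -> A -> J -> G
  P2: L <- A -> J -> G
Condition 1 (no descendant of L in the set): holds — descendants of L are {C, G, J}; none are in {P}.
Condition 2 (every backdoor path blocked by {P}):
  P1: open — no interior node is in the conditioning set.
  P2: open — no interior node is in the conditioning set.
{P} does not satisfy the backdoor criterion.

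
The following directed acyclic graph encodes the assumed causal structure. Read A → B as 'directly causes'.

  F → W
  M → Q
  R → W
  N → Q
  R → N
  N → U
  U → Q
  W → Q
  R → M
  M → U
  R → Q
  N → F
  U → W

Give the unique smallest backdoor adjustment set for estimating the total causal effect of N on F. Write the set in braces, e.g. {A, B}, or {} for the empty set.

{}

Variables eligible for adjustment (non-descendants of N, excluding N and F): {M, R}.
Backdoor paths from N to F:
  P1: N <- R -> M -> U -> W <- F
  P2: N <- R -> M -> U -> Q <- W <- F
  P3: N <- R -> M -> Q <- U -> W <- F
  P4: N <- R -> M -> Q <- W <- F
  P5: N <- R -> W <- F
  P6: N <- R -> Q <- M -> U -> W <- F
  P7: N <- R -> Q <- U -> W <- F
  P8: N <- R -> Q <- W <- F
Each backdoor path contains an unconditioned collider, so every path is already blocked with the empty conditioning set:
  P1: blocked at collider W (neither it nor any descendant is in the conditioning set).
  P2: blocked at collider Q (neither it nor any descendant is in the conditioning set).
  P3: blocked at collider Q (neither it nor any descendant is in the conditioning set).
  P4: blocked at collider Q (neither it nor any descendant is in the conditioning set).
  P5: blocked at collider W (neither it nor any descendant is in the conditioning set).
  P6: blocked at collider Q (neither it nor any descendant is in the conditioning set).
  P7: blocked at collider Q (neither it nor any descendant is in the conditioning set).
  P8: blocked at collider Q (neither it nor any descendant is in the conditioning set).
The empty set is therefore the unique smallest valid set.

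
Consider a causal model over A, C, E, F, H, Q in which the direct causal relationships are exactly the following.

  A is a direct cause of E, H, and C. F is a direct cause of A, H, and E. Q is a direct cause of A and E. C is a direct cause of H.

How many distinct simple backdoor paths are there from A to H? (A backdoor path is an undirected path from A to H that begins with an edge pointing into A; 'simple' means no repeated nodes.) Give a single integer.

A backdoor path from A to H is any simple undirected path whose first edge points into A (i.e. leaves A via a parent).
Parents of A: {F, Q}.
Enumerating:
  P1: A <- F -> H
  P2: A <- Q -> E <- F -> H
That exhausts the simple backdoor paths. Count: 2.

2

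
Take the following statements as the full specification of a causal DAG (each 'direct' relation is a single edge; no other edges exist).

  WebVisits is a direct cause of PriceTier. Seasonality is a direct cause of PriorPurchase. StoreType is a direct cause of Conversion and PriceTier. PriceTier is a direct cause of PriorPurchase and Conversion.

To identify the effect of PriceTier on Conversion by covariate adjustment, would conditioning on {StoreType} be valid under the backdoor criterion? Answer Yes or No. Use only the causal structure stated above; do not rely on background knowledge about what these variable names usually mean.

Yes

Backdoor paths from PriceTier to Conversion (paths whose first edge points into PriceTier):
  P1: PriceTier <- StoreType -> Conversion
Condition 1 (no descendant of PriceTier in the set): holds — descendants of PriceTier are {Conversion, PriorPurchase}; none are in {StoreType}.
Condition 2 (every backdoor path blocked by {StoreType}):
  P1: blocked at fork node StoreType ∈ conditioning set.
{StoreType} satisfies the backdoor criterion.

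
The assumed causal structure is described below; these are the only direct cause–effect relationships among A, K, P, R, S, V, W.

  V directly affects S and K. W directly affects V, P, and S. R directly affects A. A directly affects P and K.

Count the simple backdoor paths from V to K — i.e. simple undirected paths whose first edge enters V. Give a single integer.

1

A backdoor path from V to K is any simple undirected path whose first edge points into V (i.e. leaves V via a parent).
Parents of V: {W}.
Enumerating:
  P1: V <- W -> P <- A -> K
That exhausts the simple backdoor paths. Count: 1.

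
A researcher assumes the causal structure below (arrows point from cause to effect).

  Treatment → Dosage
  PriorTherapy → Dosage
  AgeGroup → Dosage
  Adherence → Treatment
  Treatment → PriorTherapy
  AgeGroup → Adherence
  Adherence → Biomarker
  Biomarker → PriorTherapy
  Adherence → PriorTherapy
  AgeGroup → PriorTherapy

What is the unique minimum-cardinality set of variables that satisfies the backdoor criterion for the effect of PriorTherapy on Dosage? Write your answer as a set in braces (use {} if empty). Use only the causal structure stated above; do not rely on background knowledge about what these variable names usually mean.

Variables eligible for adjustment (non-descendants of PriorTherapy, excluding PriorTherapy and Dosage): {Adherence, AgeGroup, Biomarker, Treatment}.
Backdoor paths from PriorTherapy to Dosage:
  P1: PriorTherapy <- AgeGroup -> Adherence -> Treatment -> Dosage
  P2: PriorTherapy <- AgeGroup -> Dosage
  P3: PriorTherapy <- Adherence <- AgeGroup -> Dosage
  P4: PriorTherapy <- Adherence -> Treatment -> Dosage
  P5: PriorTherapy <- Biomarker <- Adherence <- AgeGroup -> Dosage
  P6: PriorTherapy <- Biomarker <- Adherence -> Treatment -> Dosage
  P7: PriorTherapy <- Treatment <- Adherence <- AgeGroup -> Dosage
  P8: PriorTherapy <- Treatment -> Dosage
The empty set is not sufficient: P1 (PriorTherapy <- AgeGroup -> Adherence -> Treatment -> Dosage) has no collider blocking it and no conditioned non-collider, so it is open.
Try {AgeGroup, Treatment}:
  P1: blocked at fork node AgeGroup ∈ conditioning set.
  P2: blocked at fork node AgeGroup ∈ conditioning set.
  P3: blocked at fork node AgeGroup ∈ conditioning set.
  P4: blocked at chain node Treatment ∈ conditioning set.
  P5: blocked at fork node AgeGroup ∈ conditioning set.
  P6: blocked at chain node Treatment ∈ conditioning set.
  P7: blocked at chain node Treatment ∈ conditioning set.
  P8: blocked at fork node Treatment ∈ conditioning set.
{AgeGroup, Treatment} contains no descendant of PriorTherapy and blocks every backdoor path.
Every element of {AgeGroup, Treatment} is needed (dropping AgeGroup leaves P2 open; dropping Treatment leaves P4 open), so no proper subset is valid.
Among all size-2 subsets of the eligible variables, only {AgeGroup, Treatment} blocks every backdoor path, so it is the unique smallest valid adjustment set.

{AgeGroup, Treatment}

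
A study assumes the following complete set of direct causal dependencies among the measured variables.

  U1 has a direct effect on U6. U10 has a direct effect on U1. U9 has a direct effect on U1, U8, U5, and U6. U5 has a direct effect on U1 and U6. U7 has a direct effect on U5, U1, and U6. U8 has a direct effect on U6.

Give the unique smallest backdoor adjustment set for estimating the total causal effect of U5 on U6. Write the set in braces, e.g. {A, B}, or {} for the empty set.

Variables eligible for adjustment (non-descendants of U5, excluding U5 and U6): {U10, U7, U8, U9}.
Backdoor paths from U5 to U6:
  P1: U5 <- U9 -> U1 <- U7 -> U6
  P2: U5 <- U9 -> U1 -> U6
  P3: U5 <- U9 -> U8 -> U6
  P4: U5 <- U9 -> U6
  P5: U5 <- U7 -> U1 <- U9 -> U8 -> U6
  P6: U5 <- U7 -> U1 <- U9 -> U6
  P7: U5 <- U7 -> U1 -> U6
  P8: U5 <- U7 -> U6
The empty set is not sufficient: P2 (U5 <- U9 -> U1 -> U6) has no collider blocking it and no conditioned non-collider, so it is open.
Try {U7, U9}:
  P1: blocked at fork node U9 ∈ conditioning set.
  P2: blocked at fork node U9 ∈ conditioning set.
  P3: blocked at fork node U9 ∈ conditioning set.
  P4: blocked at fork node U9 ∈ conditioning set.
  P5: blocked at fork node U7 ∈ conditioning set.
  P6: blocked at fork node U7 ∈ conditioning set.
  P7: blocked at fork node U7 ∈ conditioning set.
  P8: blocked at fork node U7 ∈ conditioning set.
{U7, U9} contains no descendant of U5 and blocks every backdoor path.
Every element of {U7, U9} is needed (dropping U7 leaves P7 open; dropping U9 leaves P2 open), so no proper subset is valid.
Among all size-2 subsets of the eligible variables, only {U7, U9} blocks every backdoor path, so it is the unique smallest valid adjustment set.

{U7, U9}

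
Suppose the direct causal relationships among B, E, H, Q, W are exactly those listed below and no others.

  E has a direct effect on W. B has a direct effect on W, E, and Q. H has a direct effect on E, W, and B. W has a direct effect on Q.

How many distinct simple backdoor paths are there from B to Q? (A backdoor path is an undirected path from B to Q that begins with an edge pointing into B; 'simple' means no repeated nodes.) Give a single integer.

A backdoor path from B to Q is any simple undirected path whose first edge points into B (i.e. leaves B via a parent).
Parents of B: {H}.
Enumerating:
  P1: B <- H -> E -> W -> Q
  P2: B <- H -> W -> Q
That exhausts the simple backdoor paths. Count: 2.

2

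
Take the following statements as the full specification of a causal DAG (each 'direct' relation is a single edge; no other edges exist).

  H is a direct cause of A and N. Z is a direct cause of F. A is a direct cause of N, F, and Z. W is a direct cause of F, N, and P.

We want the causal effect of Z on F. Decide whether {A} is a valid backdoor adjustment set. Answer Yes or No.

Yes

Backdoor paths from Z to F (paths whose first edge points into Z):
  P1: Z <- A <- H -> N <- W -> F
  P2: Z <- A -> N <- W -> F
  P3: Z <- A -> F
Condition 1 (no descendant of Z in the set): holds — descendants of Z are {F}; none are in {A}.
Condition 2 (every backdoor path blocked by {A}):
  P1: blocked at chain node A ∈ conditioning set.
  P2: blocked at fork node A ∈ conditioning set.
  P3: blocked at fork node A ∈ conditioning set.
{A} satisfies the backdoor criterion.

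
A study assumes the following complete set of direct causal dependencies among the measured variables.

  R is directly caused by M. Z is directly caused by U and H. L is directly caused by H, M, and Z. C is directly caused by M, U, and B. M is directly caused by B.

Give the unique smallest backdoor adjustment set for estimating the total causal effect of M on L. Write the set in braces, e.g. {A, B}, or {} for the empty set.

Variables eligible for adjustment (non-descendants of M, excluding M and L): {B, H, U, Z}.
Backdoor paths from M to L:
  P1: M <- B -> C <- U -> Z <- H -> L
  P2: M <- B -> C <- U -> Z -> L
Each backdoor path contains an unconditioned collider, so every path is already blocked with the empty conditioning set:
  P1: blocked at collider C (neither it nor any descendant is in the conditioning set).
  P2: blocked at collider C (neither it nor any descendant is in the conditioning set).
The empty set is therefore the unique smallest valid set.

{}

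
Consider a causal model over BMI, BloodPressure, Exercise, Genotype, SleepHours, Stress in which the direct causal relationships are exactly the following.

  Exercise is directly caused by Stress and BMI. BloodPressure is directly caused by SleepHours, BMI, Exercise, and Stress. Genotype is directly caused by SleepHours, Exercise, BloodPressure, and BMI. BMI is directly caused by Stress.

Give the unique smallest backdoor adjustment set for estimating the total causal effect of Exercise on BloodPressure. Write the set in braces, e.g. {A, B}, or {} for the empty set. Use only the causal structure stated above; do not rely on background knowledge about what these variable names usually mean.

{BMI, Stress}

Variables eligible for adjustment (non-descendants of Exercise, excluding Exercise and BloodPressure): {BMI, SleepHours, Stress}.
Backdoor paths from Exercise to BloodPressure:
  P1: Exercise <- Stress -> BMI -> BloodPressure
  P2: Exercise <- Stress -> BMI -> Genotype <- SleepHours -> BloodPressure
  P3: Exercise <- Stress -> BMI -> Genotype <- BloodPressure
  P4: Exercise <- Stress -> BloodPressure
  P5: Exercise <- BMI <- Stress -> BloodPressure
  P6: Exercise <- BMI -> BloodPressure
  P7: Exercise <- BMI -> Genotype <- SleepHours -> BloodPressure
  P8: Exercise <- BMI -> Genotype <- BloodPressure
The empty set is not sufficient: P1 (Exercise <- Stress -> BMI -> BloodPressure) has no collider blocking it and no conditioned non-collider, so it is open.
Try {BMI, Stress}:
  P1: blocked at fork node Stress ∈ conditioning set.
  P2: blocked at fork node Stress ∈ conditioning set.
  P3: blocked at fork node Stress ∈ conditioning set.
  P4: blocked at fork node Stress ∈ conditioning set.
  P5: blocked at chain node BMI ∈ conditioning set.
  P6: blocked at fork node BMI ∈ conditioning set.
  P7: blocked at fork node BMI ∈ conditioning set.
  P8: blocked at fork node BMI ∈ conditioning set.
{BMI, Stress} contains no descendant of Exercise and blocks every backdoor path.
Every element of {BMI, Stress} is needed (dropping BMI leaves P6 open; dropping Stress leaves P4 open), so no proper subset is valid.
Among all size-2 subsets of the eligible variables, only {BMI, Stress} blocks every backdoor path, so it is the unique smallest valid adjustment set.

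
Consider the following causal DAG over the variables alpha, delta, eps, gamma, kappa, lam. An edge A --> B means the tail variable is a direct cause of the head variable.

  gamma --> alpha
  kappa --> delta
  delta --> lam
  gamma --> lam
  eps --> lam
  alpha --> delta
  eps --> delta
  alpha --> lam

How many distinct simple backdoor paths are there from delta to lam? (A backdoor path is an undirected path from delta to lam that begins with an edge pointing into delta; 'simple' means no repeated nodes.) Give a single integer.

3

A backdoor path from delta to lam is any simple undirected path whose first edge points into delta (i.e. leaves delta via a parent).
Parents of delta: {alpha, eps, kappa}.
Enumerating:
  P1: delta <- eps -> lam
  P2: delta <- alpha <- gamma -> lam
  P3: delta <- alpha -> lam
That exhausts the simple backdoor paths. Count: 3.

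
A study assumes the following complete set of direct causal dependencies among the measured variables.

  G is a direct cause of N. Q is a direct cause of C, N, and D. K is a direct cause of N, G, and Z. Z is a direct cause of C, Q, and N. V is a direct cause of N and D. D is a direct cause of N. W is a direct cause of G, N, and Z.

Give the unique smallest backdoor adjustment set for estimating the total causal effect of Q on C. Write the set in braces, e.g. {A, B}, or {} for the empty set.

Variables eligible for adjustment (non-descendants of Q, excluding Q and C): {G, K, V, W, Z}.
Backdoor paths from Q to C:
  P1: Q <- Z -> C
The empty set is not sufficient: P1 (Q <- Z -> C) has no collider blocking it and no conditioned non-collider, so it is open.
Try {Z}:
  P1: blocked at fork node Z ∈ conditioning set.
{Z} contains no descendant of Q and blocks every backdoor path.
No other singleton works — e.g. {W} leaves P1 open — so {Z} is the unique smallest valid adjustment set.

{Z}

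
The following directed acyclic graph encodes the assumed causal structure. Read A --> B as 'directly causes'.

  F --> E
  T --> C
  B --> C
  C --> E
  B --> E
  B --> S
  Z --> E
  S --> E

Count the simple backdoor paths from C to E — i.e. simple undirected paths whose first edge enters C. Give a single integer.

2

A backdoor path from C to E is any simple undirected path whose first edge points into C (i.e. leaves C via a parent).
Parents of C: {B, T}.
Enumerating:
  P1: C <- B -> S -> E
  P2: C <- B -> E
That exhausts the simple backdoor paths. Count: 2.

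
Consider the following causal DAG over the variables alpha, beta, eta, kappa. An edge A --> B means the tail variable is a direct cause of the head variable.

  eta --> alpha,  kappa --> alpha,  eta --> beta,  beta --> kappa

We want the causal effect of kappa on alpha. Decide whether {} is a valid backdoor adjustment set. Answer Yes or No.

No

Backdoor paths from kappa to alpha (paths whose first edge points into kappa):
  P1: kappa <- beta <- eta -> alpha
Condition 1 (no descendant of kappa in the set): holds — descendants of kappa are {alpha}; none are in {}.
Condition 2 (every backdoor path blocked by {}):
  P1: open — no interior node is in the conditioning set.
{} does not satisfy the backdoor criterion.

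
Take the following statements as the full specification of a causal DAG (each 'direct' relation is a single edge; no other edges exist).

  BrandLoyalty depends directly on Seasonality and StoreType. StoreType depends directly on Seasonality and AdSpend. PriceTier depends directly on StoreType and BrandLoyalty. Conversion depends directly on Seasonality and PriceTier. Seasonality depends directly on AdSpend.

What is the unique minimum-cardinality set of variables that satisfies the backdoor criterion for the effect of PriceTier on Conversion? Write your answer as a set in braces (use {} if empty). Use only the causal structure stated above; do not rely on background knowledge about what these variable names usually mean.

Variables eligible for adjustment (non-descendants of PriceTier, excluding PriceTier and Conversion): {AdSpend, BrandLoyalty, Seasonality, StoreType}.
Backdoor paths from PriceTier to Conversion:
  P1: PriceTier <- StoreType <- AdSpend -> Seasonality -> Conversion
  P2: PriceTier <- StoreType <- Seasonality -> Conversion
  P3: PriceTier <- StoreType -> BrandLoyalty <- Seasonality -> Conversion
  P4: PriceTier <- BrandLoyalty <- Seasonality -> Conversion
  P5: PriceTier <- BrandLoyalty <- StoreType <- AdSpend -> Seasonality -> Conversion
  P6: PriceTier <- BrandLoyalty <- StoreType <- Seasonality -> Conversion
The empty set is not sufficient: P1 (PriceTier <- StoreType <- AdSpend -> Seasonality -> Conversion) has no collider blocking it and no conditioned non-collider, so it is open.
Try {Seasonality}:
  P1: blocked at chain node Seasonality ∈ conditioning set.
  P2: blocked at fork node Seasonality ∈ conditioning set.
  P3: blocked at collider BrandLoyalty (neither it nor any descendant is in the conditioning set).
  P4: blocked at fork node Seasonality ∈ conditioning set.
  P5: blocked at chain node Seasonality ∈ conditioning set.
  P6: blocked at fork node Seasonality ∈ conditioning set.
{Seasonality} contains no descendant of PriceTier and blocks every backdoor path.
No other singleton works — e.g. {AdSpend} leaves P2 open — so {Seasonality} is the unique smallest valid adjustment set.

{Seasonality}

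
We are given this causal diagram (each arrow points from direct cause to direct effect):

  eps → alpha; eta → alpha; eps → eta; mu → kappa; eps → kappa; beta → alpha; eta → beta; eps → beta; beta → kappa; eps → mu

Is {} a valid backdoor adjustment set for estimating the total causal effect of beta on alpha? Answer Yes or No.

No

Backdoor paths from beta to alpha (paths whose first edge points into beta):
  P1: beta <- eps -> eta -> alpha
  P2: beta <- eps -> alpha
  P3: beta <- eta <- eps -> alpha
  P4: beta <- eta -> alpha
Condition 1 (no descendant of beta in the set): holds — descendants of beta are {alpha, kappa}; none are in {}.
Condition 2 (every backdoor path blocked by {}):
  P1: open — no interior node is in the conditioning set.
  P2: open — no interior node is in the conditioning set.
  P3: open — no interior node is in the conditioning set.
  P4: open — no interior node is in the conditioning set.
{} does not satisfy the backdoor criterion.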